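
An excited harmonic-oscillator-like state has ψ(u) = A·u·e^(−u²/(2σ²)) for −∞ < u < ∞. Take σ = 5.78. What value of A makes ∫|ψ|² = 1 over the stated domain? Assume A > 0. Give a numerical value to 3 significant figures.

A ≈ 0.0764

We need A² ∫|f|² du = 1, taking the integral from −∞ to ∞.
∫|ψ|² du = A²·(√(π)·σ^3/2).
Hence A² = 1/[√(π)·σ^3/2].
With σ = 5.78: A² = 0.005843 and A = 0.07644.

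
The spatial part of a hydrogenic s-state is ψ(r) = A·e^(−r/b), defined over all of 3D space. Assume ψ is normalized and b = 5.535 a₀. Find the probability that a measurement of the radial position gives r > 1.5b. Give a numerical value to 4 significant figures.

P ≈ 0.4232

With dV = 4πr²dr, the probability is ∫|ψ|² dV over r > 1.5b.
Normalization gives A² = 1/(π·b^3).
Let u = r/b; then A², 4π and the length scale all cancel, so P = ∫_{1.5}^{∞} u^2·e^(-2·u) du ÷ ∫_{0}^{∞} u^2·e^(-2·u) du.
With ∫ u^2·e^(-2·u) du = -(2·u^2 + 2·u + 1)·e^(-2·u)/4 + C, the region integral is 17·e^(-3)/8 and the full one is 1/4.
The region integral divided by the full integral gives P = 0.42319.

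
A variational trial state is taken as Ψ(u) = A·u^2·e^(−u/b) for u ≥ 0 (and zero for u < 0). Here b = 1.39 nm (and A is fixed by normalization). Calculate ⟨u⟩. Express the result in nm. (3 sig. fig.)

The expectation value is the |Ψ|²-weighted average of u: ∫ u|Ψ|² du.
The ratio of the moment integral to the normalization integral gives ⟨u⟩ = 5·b/2.
With b = 1.39, ⟨u⟩ = 3.475.

⟨u⟩ ≈ 3.48 nm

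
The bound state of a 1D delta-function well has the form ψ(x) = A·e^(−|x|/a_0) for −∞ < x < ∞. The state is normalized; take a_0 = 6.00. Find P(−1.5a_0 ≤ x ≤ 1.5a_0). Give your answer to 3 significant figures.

P = ∫_{−1.5a_0}^{1.5a_0} |ψ(x)|² dx.
With A² fixed by ∫|ψ|² = 1, i.e. A² = (a_0)^(−1), substitute and integrate.
By symmetry take twice the x ≥ 0 contribution in numerator and denominator; the 2's cancel. In terms of u = x/a_0 (A² and the length scale cancel between numerator and denominator), P = [∫_{0}^{1.5} e^(-2·u) du] / [∫_{0}^{∞} e^(-2·u) du].
With ∫ e^(-2·u) du = -e^(-2·u)/2 + C, the region integral is 1/2 - e^(-3)/2 and the full one is 1/2.
This works out to P = 0.9502.

P ≈ 0.950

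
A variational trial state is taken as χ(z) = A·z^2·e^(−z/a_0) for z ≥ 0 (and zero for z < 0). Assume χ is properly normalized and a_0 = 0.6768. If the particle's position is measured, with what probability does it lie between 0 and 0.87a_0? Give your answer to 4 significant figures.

P ≈ 0.03223

|χ|² is the probability density, so P = ∫_{0}^{0.87a_0} |χ|² dz.
With A² fixed by ∫|χ|² = 1, i.e. A² = (3·a_0^5/4)^(−1), substitute and integrate.
Substituting u = z/a_0, A² and the length scale cancel in the ratio: P = ∫_{0}^{0.87} u^4·e^(-2·u) du / ∫_{0}^{∞} u^4·e^(-2·u) du.
An antiderivative of u^4·e^(-2·u) is -(u^4/2 + u^3 + 3·u^2/2 + 3·u/2 + 3/4)·e^(-2·u); evaluating from 0 to 0.87 gives ≈ 0.0241702, while the full integral is 3/4.
Taking the ratio, P = 0.032227.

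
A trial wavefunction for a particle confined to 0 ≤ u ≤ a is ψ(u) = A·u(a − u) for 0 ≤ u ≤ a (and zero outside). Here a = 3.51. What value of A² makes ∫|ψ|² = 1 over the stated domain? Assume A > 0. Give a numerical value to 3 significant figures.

Require ∫ |ψ|² du = 1 over the whole domain.
Carrying out the integral gives A² · a^5/30.
So A² = (a^5/30)^(−1).
With a = 3.51: A² = 0.05631 and A = 0.2373.

A^2 ≈ 0.0563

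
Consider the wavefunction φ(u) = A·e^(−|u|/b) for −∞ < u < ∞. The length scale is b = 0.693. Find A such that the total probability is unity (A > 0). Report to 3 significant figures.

We need A² ∫|f|² du = 1, taking the integral from −∞ to ∞.
The integral (without the A² prefactor) comes out to b.
With b = 0.693: A² = 1.443 and A = 1.201.

A ≈ 1.20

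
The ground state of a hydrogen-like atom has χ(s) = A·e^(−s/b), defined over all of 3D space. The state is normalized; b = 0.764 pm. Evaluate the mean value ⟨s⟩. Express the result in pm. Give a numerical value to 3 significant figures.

By definition ⟨s⟩ = ∫ s |χ(s)|² 4πs² ds.
Recall ∫₀^∞ s^m e^(−s/β) ds = m!·β^(m+1), the ratio of the moment integral to the normalization integral gives ⟨s⟩ = 3·b/2.
With b = 0.764, ⟨s⟩ = 1.146.

⟨s⟩ ≈ 1.15 pm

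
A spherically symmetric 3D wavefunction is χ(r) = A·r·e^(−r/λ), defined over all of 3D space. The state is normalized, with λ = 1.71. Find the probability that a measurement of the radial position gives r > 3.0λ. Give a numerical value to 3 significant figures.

Integrate the radial probability density 4πr²|χ|² over r > 3.0λ.
A² is fixed by ∫₀^∞ 4πr²|χ|² dr = 1, i.e. A² = (3·π·λ^5)^(−1).
Substituting u = r/λ, A², 4π and the length scale all cancel in the ratio: P = ∫_{3.0}^{∞} u^4·e^(-2·u) du / ∫_{0}^{∞} u^4·e^(-2·u) du.
An antiderivative of u^4·e^(-2·u) is -(u^4/2 + u^3 + 3·u^2/2 + 3·u/2 + 3/4)·e^(-2·u); evaluating from 3.0 to ∞ gives 345·e^(-6)/4, while the full integral is 3/4.
Taking the ratio yields P = 0.2851.

P ≈ 0.285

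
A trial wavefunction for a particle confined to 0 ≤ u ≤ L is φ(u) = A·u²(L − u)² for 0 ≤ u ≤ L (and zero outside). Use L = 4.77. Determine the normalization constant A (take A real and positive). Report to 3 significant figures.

Normalization requires ∫|φ|² du = 1, integrated from 0 to L.
∫|φ|² du = A²·(L^9/630).
Hence A² = 1/[L^9/630].
Plugging in L = 4.77 yields A = 0.02220.

A ≈ 0.0222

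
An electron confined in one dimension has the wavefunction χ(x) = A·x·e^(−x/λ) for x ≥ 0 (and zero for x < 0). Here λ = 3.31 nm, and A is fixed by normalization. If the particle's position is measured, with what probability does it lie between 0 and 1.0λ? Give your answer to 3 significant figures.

|χ|² is the probability density, so P = ∫_{0}^{1.0λ} |χ|² dx.
Since A² = 1/(λ^3/4), this is the region integral divided by the full normalization integral.
Let u = x/λ; then A² and the length scale cancel, so P = ∫_{0}^{1.0} u^2·e^(-2·u) du ÷ ∫_{0}^{∞} u^2·e^(-2·u) du.
With ∫ u^2·e^(-2·u) du = -(2·u^2 + 2·u + 1)·e^(-2·u)/4 + C, the region integral is 1/4 - 5·e^(-2)/4 and the full one is 1/4.
Evaluating gives P = 0.3233.

P ≈ 0.323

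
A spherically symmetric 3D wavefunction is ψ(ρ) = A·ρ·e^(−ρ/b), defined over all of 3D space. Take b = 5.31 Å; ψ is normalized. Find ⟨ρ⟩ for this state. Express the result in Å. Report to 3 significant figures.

The expectation value is the |ψ|²-weighted average of ρ: ∫ ρ|ψ|² 4πρ² dρ.
Using ∫₀^∞ ρⁿ e^(−αρ) dρ = n!/αⁿ⁺¹, evaluating both integrals, ⟨ρ⟩ = 5·b/2.
Putting b = 5.31 gives 13.28.

⟨ρ⟩ ≈ 13.3 Å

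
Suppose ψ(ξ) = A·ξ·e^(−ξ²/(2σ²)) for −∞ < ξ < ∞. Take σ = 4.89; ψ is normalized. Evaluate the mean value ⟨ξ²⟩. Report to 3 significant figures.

The expectation value is the |ψ|²-weighted average of ξ^2: ∫ ξ^2|ψ|² dξ.
Using the Gaussian integral ∫_{−∞}^{∞} e^(−αξ²) dξ = √(π/α), the ratio of the moment integral to the normalization integral gives ⟨ξ²⟩ = 3·σ^2/2.
With σ = 4.89, ⟨ξ^2⟩ = 35.87.

⟨ξ^2⟩ ≈ 35.9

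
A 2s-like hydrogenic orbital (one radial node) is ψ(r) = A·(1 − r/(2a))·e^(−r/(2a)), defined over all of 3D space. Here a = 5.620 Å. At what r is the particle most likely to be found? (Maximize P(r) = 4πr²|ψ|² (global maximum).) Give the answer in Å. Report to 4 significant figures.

r ≈ 29.43 Å

Set d/dr [P(r) = 4πr²|ψ|²] = 0 and solve for r > 0.
This gives r = a·(√(5) + 3).
With a = 5.620, the most probable radial distance is 29.427 Å.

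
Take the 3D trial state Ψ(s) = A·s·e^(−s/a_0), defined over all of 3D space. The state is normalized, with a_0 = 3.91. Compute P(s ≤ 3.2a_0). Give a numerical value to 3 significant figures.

With dV = 4πs²ds, the probability is ∫|Ψ|² dV over s ≤ 3.2a_0.
A² is fixed by ∫₀^∞ 4πs²|Ψ|² ds = 1, i.e. A² = (3·π·a_0^5)^(−1).
Let u = s/a_0; then A², 4π and the length scale all cancel, so P = ∫_{0}^{3.2} u^4·e^(-2·u) du ÷ ∫_{0}^{∞} u^4·e^(-2·u) du.
With ∫ u^4·e^(-2·u) du = -(u^4/2 + u^3 + 3·u^2/2 + 3·u/2 + 3/4)·e^(-2·u) + C, the region integral is ≈ 0.57370 and the full one is 3/4.
Taking the ratio yields P = 0.7649.

P ≈ 0.765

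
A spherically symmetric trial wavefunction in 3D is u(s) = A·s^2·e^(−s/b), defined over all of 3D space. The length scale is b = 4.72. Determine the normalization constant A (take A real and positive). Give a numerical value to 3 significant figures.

A ≈ 0.000521

The normalization condition is ∫|u|² 4πs² ds = 1 from 0 to ∞.
(Spherical symmetry: dV = 4πs² ds.)
Recall ∫₀^∞ s^m e^(−s/β) ds = m!·β^(m+1), carrying out the integral gives A² · 45·π·b^7/2.
Hence A² = 1/[45·π·b^7/2].
With b = 4.72: A² = 2.711E-7 and A = 0.0005206.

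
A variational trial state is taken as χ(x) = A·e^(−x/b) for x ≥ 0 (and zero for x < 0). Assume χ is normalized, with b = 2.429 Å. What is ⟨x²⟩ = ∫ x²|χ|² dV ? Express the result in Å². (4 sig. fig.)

⟨x^2⟩ ≈ 2.950 Å^2

By definition ⟨x²⟩ = ∫ x^2 |χ(x)|² dx.
Recall ∫₀^∞ x^m e^(−x/β) dx = m!·β^(m+1), the ratio of the moment integral to the normalization integral gives ⟨x²⟩ = b^2/2.
With b = 2.429, ⟨x^2⟩ = 2.9500.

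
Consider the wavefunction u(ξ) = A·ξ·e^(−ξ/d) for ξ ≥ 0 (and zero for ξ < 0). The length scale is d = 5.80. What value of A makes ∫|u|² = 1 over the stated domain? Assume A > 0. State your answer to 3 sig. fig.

The normalization condition is ∫|u|² dξ = 1 from 0 to ∞.
With u = A·ξ·e^(−ξ/d), the integral evaluates to A²·[d^3/4].
Hence A² = 1/[d^3/4].
With d = 5.80: A² = 0.02050 and A = 0.1432.

A ≈ 0.143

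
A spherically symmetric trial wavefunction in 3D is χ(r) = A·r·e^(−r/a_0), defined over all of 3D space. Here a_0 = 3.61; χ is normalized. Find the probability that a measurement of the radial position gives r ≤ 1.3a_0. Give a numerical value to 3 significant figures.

P ≈ 0.123

P = ∫ |χ|² 4πr² dr over r ≤ 1.3a_0.
A² is fixed by ∫₀^∞ 4πr²|χ|² dr = 1, i.e. A² = (3·π·a_0^5)^(−1).
In terms of u = r/a_0 (A², 4π and the length scale all cancel between numerator and denominator), P = [∫_{0}^{1.3} u^4·e^(-2·u) du] / [∫_{0}^{∞} u^4·e^(-2·u) du].
With ∫ u^4·e^(-2·u) du = -(u^4/2 + u^3 + 3·u^2/2 + 3·u/2 + 3/4)·e^(-2·u) + C, the region integral is ≈ 0.091932 and the full one is 3/4.
Taking the ratio yields P = 0.1226.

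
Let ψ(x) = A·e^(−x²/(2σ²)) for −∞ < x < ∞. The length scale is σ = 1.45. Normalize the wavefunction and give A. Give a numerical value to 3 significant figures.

A ≈ 0.624

Require ∫ |ψ|² dx = 1 over the whole domain.
With ∫_{−∞}^{∞} x^(2m) e^(−αx²) dx = (2m−1)!!·√π / (2^m α^(m+1/2)), ∫|ψ|² dx = A²·(√(π)·σ).
Hence A² = 1/[√(π)·σ].
Plugging in σ = 1.45 yields A = 0.6238.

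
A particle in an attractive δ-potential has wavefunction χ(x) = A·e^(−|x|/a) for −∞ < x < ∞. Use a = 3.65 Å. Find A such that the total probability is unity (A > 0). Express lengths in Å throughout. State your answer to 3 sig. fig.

We need A² ∫|f|² dx = 1, taking the integral from −∞ to ∞.
Recall ∫₀^∞ x^m e^(−x/β) dx = m!·β^(m+1), the integral (without the A² prefactor) comes out to a.
Hence A² = 1/[a].
Substituting a = 3.65 gives A² = 0.2740, so A = 0.5234.

A ≈ 0.523 Å^(-1/2)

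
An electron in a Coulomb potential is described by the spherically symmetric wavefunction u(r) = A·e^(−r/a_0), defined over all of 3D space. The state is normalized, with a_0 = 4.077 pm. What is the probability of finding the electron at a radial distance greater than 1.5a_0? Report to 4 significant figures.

P ≈ 0.4232

With dV = 4πr²dr, the probability is ∫|u|² dV over r > 1.5a_0.
The full normalization integral is A²·[π·a_0^3] = 1, fixing A².
In terms of t = r/a_0 (A², 4π and the length scale all cancel between numerator and denominator), P = [∫_{1.5}^{∞} t^2·e^(-2·t) dt] / [∫_{0}^{∞} t^2·e^(-2·t) dt].
An antiderivative of t^2·e^(-2·t) is -(2·t^2 + 2·t + 1)·e^(-2·t)/4; evaluating from 1.5 to ∞ gives 17·e^(-3)/8, while the full integral is 1/4.
The region integral divided by the full integral gives P = 0.42319.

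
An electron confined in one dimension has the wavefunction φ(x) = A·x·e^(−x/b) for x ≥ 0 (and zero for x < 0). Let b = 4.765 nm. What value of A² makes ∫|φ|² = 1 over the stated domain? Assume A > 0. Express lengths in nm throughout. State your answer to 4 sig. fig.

Require ∫ |φ|² dx = 1 over the whole domain.
Using ∫₀^∞ xⁿ e^(−αx) dx = n!/αⁿ⁺¹, with φ = A·x·e^(−x/b), the integral evaluates to A²·[b^3/4].
Setting this equal to 1 gives A² = 1/(b^3/4).
Plugging in b = 4.765 yields A = 0.19228.

A^2 ≈ 0.03697 nm^(-3)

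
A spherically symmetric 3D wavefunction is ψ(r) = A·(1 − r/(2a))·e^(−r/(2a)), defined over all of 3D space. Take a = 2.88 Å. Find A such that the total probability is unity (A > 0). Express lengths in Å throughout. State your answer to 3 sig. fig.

A ≈ 0.0408 Å^(-3/2)

We need A² ∫|f|² 4πr² dr = 1, taking the integral from 0 to ∞.
Using ∫₀^∞ rⁿ e^(−αr) dr = n!/αⁿ⁺¹, with ψ = A·(1 − r/(2a))·e^(−r/(2a)), the integral evaluates to A²·[8·π·a^3].
Hence A² = 1/[8·π·a^3].
Substituting a = 2.88 gives A² = 0.001666, so A = 0.04081.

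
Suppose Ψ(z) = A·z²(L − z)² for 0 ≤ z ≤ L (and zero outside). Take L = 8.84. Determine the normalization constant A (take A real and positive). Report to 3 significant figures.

A ≈ 0.00138

Require ∫ |Ψ|² dz = 1 over the whole domain.
Expanding the polynomial and integrating term by term, the integral (without the A² prefactor) comes out to L^9/630.
So A² = (L^9/630)^(−1).
Substituting L = 8.84 gives A² = 0.000001911, so A = 0.001382.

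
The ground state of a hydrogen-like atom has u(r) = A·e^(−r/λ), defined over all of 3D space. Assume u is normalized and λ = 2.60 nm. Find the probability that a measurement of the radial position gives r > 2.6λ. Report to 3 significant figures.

P ≈ 0.109

With dV = 4πr²dr, the probability is ∫|u|² dV over r > 2.6λ.
Normalization gives A² = 1/(π·λ^3).
Let t = r/λ; then A², 4π and the length scale all cancel, so P = ∫_{2.6}^{∞} t^2·e^(-2·t) dt ÷ ∫_{0}^{∞} t^2·e^(-2·t) dt.
Using ∫ t^2·e^(-2·t) dt = -(2·t^2 + 2·t + 1)·e^(-2·t)/4, the numerator is 493·e^(-26/5)/100 and the denominator is 1/4.
This evaluates to P = 0.1088.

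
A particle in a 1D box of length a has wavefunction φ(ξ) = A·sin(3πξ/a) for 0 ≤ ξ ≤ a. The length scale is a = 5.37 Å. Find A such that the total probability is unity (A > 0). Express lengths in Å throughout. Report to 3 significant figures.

A ≈ 0.610 Å^(-1/2)

Normalization requires ∫|φ|² dξ = 1, integrated from 0 to a.
The integral (without the A² prefactor) comes out to a/2.
Setting this equal to 1 gives A² = 1/(a/2).
Substituting a = 5.37 gives A² = 0.3724, so A = 0.6103.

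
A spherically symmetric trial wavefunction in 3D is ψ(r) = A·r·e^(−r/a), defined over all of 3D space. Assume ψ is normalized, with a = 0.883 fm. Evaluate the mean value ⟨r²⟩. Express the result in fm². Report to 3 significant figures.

By definition ⟨r²⟩ = ∫ r^2 |ψ(r)|² 4πr² dr.
Using ∫₀^∞ rⁿ e^(−αr) dr = n!/αⁿ⁺¹, the ratio of the moment integral to the normalization integral gives ⟨r²⟩ = 15·a^2/2.
With a = 0.883, ⟨r^2⟩ = 5.848.

⟨r^2⟩ ≈ 5.85 fm^2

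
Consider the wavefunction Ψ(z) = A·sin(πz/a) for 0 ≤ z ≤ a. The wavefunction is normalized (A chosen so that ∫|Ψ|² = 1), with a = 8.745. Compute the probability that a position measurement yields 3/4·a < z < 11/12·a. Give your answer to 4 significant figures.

The probability is P = ∫ |Ψ|² dz over [3/4·a, 11/12·a].
The normalization integral ∫|Ψ|²dz over the whole domain equals a/2·A², and A² cancels in the ratio.
Let u = z/a; then A² and the length scale cancel, so P = ∫_{3/4}^{11/12} sin(π·u)^2 du ÷ ∫_{0}^{1} sin(π·u)^2 du.
An antiderivative of sin(π·u)^2 is u/2 - sin(2·π·u)/(4·π); evaluating from 3/4 to 11/12 gives 1/12 - 1/(8·π), while the full integral is 1/2.
Taking the ratio, P = (-3 + 2·π)/(12·π).

P ≈ 0.08709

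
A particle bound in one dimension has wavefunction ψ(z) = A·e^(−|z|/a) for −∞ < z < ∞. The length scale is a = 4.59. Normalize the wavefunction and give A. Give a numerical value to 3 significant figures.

A ≈ 0.467

The normalization condition is ∫|ψ|² dz = 1 from −∞ to ∞.
Using ∫₀^∞ zⁿ e^(−αz) dz = n!/αⁿ⁺¹, with ψ = A·e^(−|z|/a), the integral evaluates to A²·[a].
So A² = (a)^(−1).
Substituting a = 4.59 gives A² = 0.2179, so A = 0.4668.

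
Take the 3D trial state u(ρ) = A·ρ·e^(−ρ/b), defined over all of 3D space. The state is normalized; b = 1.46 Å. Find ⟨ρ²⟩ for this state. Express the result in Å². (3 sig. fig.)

By definition ⟨ρ²⟩ = ∫ ρ^2 |u(ρ)|² 4πρ² dρ.
Evaluating both integrals, ⟨ρ²⟩ = 15·b^2/2.
With b = 1.46, ⟨ρ^2⟩ = 15.99.

⟨ρ^2⟩ ≈ 16.0 Å^2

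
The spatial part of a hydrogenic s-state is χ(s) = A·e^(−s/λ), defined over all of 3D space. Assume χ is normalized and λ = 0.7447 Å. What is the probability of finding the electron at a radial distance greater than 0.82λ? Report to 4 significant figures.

Integrate the radial probability density 4πs²|χ|² over s > 0.82λ.
Normalization gives A² = 1/(π·λ^3).
Substituting u = s/λ, A², 4π and the length scale all cancel in the ratio: P = ∫_{0.82}^{∞} u^2·e^(-2·u) du / ∫_{0}^{∞} u^2·e^(-2·u) du.
Using ∫ u^2·e^(-2·u) du = -(2·u^2 + 2·u + 1)·e^(-2·u)/4, the numerator is 4981·e^(-41/25)/5000 and the denominator is 1/4.
The region integral divided by the full integral gives P = 0.77297.

P ≈ 0.7730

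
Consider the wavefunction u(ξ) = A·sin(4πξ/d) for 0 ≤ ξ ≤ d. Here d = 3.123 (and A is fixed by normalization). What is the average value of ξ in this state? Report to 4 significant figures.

By definition ⟨ξ⟩ = ∫ ξ |u(ξ)|² dξ.
Using sin²θ = (1 − cos 2θ)/2, since the A² factors cancel between numerator and denominator, ⟨ξ⟩ = d/2.
Putting d = 3.123 gives 1.5615.

⟨ξ⟩ ≈ 1.562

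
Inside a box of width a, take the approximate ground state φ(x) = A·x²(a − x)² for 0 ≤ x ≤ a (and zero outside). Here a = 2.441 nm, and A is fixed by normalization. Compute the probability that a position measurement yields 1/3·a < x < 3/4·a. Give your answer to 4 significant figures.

|φ|² is the probability density, so P = ∫_{1/3·a}^{3/4·a} |φ|² dx.
With A² fixed by ∫|φ|² = 1, i.e. A² = (a^9/630)^(−1), substitute and integrate.
In terms of u = x/a (A² and the length scale cancel between numerator and denominator), P = [∫_{1/3}^{3/4} u^4·(1 - u)^4 du] / [∫_{0}^{1} u^4·(1 - u)^4 du].
Using ∫ u^4·(1 - u)^4 du = u^5·(70·u^4 - 315·u^3 + 540·u^2 - 420·u + 126)/630, the numerator is ≈ 0.00127973 and the denominator is 1/630.
Evaluating gives P = 0.80623.

P ≈ 0.8062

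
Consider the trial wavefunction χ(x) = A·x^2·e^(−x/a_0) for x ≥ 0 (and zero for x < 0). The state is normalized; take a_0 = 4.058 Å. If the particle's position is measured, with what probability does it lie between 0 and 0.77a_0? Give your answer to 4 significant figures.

P = ∫_{0}^{0.77a_0} |χ(x)|² dx.
The normalization integral ∫|χ|²dx over the whole domain equals 3·a_0^5/4·A², and A² cancels in the ratio.
In terms of u = x/a_0 (A² and the length scale cancel between numerator and denominator), P = [∫_{0}^{0.77} u^4·e^(-2·u) du] / [∫_{0}^{∞} u^4·e^(-2·u) du].
An antiderivative of u^4·e^(-2·u) is -(u^4/2 + u^3 + 3·u^2/2 + 3·u/2 + 3/4)·e^(-2·u); evaluating from 0 to 0.77 gives ≈ 0.0153914, while the full integral is 3/4.
Evaluating gives P = 0.020522.

P ≈ 0.02052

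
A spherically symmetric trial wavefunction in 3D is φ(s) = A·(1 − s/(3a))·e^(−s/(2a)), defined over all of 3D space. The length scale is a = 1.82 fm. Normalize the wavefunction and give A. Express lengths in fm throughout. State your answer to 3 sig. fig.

A ≈ 0.141 fm^(-3/2)

Require ∫ |φ|² 4πs² ds = 1 over the whole domain.
The angular integral contributes 4π, leaving ∫₀^∞ s²|φ|² ds.
Carrying out the integral gives A² · 8·π·a^3/3.
Substituting a = 1.82 gives A² = 0.01980, so A = 0.1407.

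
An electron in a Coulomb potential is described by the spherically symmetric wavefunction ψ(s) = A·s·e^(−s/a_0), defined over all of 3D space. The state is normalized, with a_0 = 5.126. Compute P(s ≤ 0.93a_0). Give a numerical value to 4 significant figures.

P ≈ 0.04090

Integrate the radial probability density 4πs²|ψ|² over s ≤ 0.93a_0.
Normalization gives A² = 1/(3·π·a_0^5).
Let u = s/a_0; then A², 4π and the length scale all cancel, so P = ∫_{0}^{0.93} u^4·e^(-2·u) du ÷ ∫_{0}^{∞} u^4·e^(-2·u) du.
An antiderivative of u^4·e^(-2·u) is -(u^4/2 + u^3 + 3·u^2/2 + 3·u/2 + 3/4)·e^(-2·u); evaluating from 0 to 0.93 gives ≈ 0.0306783, while the full integral is 3/4.
This evaluates to P = 0.040904.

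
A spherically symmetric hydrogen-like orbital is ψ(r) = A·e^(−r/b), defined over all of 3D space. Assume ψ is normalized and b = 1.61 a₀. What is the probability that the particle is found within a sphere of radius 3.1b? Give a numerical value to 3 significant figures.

P ≈ 0.946

Integrate the radial probability density 4πr²|ψ|² over r ≤ 3.1b.
Normalization gives A² = 1/(π·b^3).
Substituting u = r/b, A², 4π and the length scale all cancel in the ratio: P = ∫_{0}^{3.1} u^2·e^(-2·u) du / ∫_{0}^{∞} u^2·e^(-2·u) du.
Using ∫ u^2·e^(-2·u) du = -(2·u^2 + 2·u + 1)·e^(-2·u)/4, the numerator is 1/4 - 1321·e^(-31/5)/200 and the denominator is 1/4.
The region integral divided by the full integral gives P = 0.9464.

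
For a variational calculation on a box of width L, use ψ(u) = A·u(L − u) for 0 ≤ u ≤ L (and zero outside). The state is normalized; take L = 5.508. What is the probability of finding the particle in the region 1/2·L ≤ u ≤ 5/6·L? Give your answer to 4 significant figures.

|ψ|² is the probability density, so P = ∫_{1/2·L}^{5/6·L} |ψ|² du.
Since A² = 1/(L^5/30), this is the region integral divided by the full normalization integral.
Let t = u/L; then A² and the length scale cancel, so P = ∫_{1/2}^{5/6} t^2·(1 - t)^2 dt ÷ ∫_{0}^{1} t^2·(1 - t)^2 dt.
With ∫ t^2·(1 - t)^2 dt = t^3·(6·t^2 - 15·t + 10)/30 + C, the region integral is ≈ 0.0154835 and the full one is 1/30.
Evaluating gives P = 301/648.

P ≈ 0.4645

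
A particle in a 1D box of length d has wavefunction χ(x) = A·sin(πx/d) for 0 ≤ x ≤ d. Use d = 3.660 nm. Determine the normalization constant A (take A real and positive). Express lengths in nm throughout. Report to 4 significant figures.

A ≈ 0.7392 nm^(-1/2)

The normalization condition is ∫|χ|² dx = 1 from 0 to d.
With ∫₀^d sin²(nπx/d) dx = d/2, the integral (without the A² prefactor) comes out to d/2.
Plugging in d = 3.660 yields A = 0.73922.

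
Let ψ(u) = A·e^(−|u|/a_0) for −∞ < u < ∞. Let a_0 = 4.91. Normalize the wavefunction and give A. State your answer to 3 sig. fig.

The normalization condition is ∫|ψ|² du = 1 from −∞ to ∞.
Carrying out the integral gives A² · a_0.
Setting this equal to 1 gives A² = 1/(a_0).
Plugging in a_0 = 4.91 yields A = 0.4513.

A ≈ 0.451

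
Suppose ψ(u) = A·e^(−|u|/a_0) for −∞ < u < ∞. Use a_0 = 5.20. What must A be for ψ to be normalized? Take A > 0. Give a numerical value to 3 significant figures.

A ≈ 0.439

We need A² ∫|f|² du = 1, taking the integral from −∞ to ∞.
∫|ψ|² du = A²·(a_0).
So A² = (a_0)^(−1).
Substituting a_0 = 5.20 gives A² = 0.1923, so A = 0.4385.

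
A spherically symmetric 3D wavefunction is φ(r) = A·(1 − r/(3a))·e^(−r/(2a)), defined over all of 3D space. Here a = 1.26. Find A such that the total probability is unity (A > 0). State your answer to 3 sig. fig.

The normalization condition is ∫|φ|² 4πr² dr = 1 from 0 to ∞.
Carrying out the integral gives A² · 8·π·a^3/3.
So A² = (8·π·a^3/3)^(−1).
Plugging in a = 1.26 yields A = 0.2443.

A ≈ 0.244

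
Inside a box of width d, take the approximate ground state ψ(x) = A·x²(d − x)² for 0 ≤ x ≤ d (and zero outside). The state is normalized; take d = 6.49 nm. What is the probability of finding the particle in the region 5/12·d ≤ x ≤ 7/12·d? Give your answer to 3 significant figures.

|ψ|² is the probability density, so P = ∫_{5/12·d}^{7/12·d} |ψ|² dx.
Since A² = 1/(d^9/630), this is the region integral divided by the full normalization integral.
Substituting u = x/d, A² and the length scale cancel in the ratio: P = ∫_{5/12}^{7/12} u^4·(1 - u)^4 du / ∫_{0}^{1} u^4·(1 - u)^4 du.
Using ∫ u^4·(1 - u)^4 du = u^5·(70·u^4 - 315·u^3 + 540·u^2 - 420·u + 126)/630, the numerator is ≈ 0.00062752 and the denominator is 1/630.
The result is P = 0.3953.

P ≈ 0.395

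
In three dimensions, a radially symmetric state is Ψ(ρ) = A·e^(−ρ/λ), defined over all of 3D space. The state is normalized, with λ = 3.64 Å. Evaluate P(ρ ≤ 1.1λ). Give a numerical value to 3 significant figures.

P ≈ 0.377

Integrate the radial probability density 4πρ²|Ψ|² over ρ ≤ 1.1λ.
The full normalization integral is A²·[π·λ^3] = 1, fixing A².
In terms of u = ρ/λ (A², 4π and the length scale all cancel between numerator and denominator), P = [∫_{0}^{1.1} u^2·e^(-2·u) du] / [∫_{0}^{∞} u^2·e^(-2·u) du].
With ∫ u^2·e^(-2·u) du = -(2·u^2 + 2·u + 1)·e^(-2·u)/4 + C, the region integral is 1/4 - 281·e^(-11/5)/200 and the full one is 1/4.
This evaluates to P = 0.3773.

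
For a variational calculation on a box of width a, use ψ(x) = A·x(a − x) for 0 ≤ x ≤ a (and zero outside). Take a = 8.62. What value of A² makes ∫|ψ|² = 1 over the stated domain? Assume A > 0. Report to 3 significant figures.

Normalization requires ∫|ψ|² dx = 1, integrated from 0 to a.
With ψ = A·x(a − x), the integral evaluates to A²·[a^5/30].
Hence A² = 1/[a^5/30].
Substituting a = 8.62 gives A² = 0.0006304, so A = 0.02511.

A^2 ≈ 0.000630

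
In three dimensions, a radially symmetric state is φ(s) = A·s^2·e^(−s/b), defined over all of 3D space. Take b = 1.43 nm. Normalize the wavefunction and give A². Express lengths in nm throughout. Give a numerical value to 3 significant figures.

We need A² ∫|f|² 4πs² ds = 1, taking the integral from 0 to ∞.
In 3D with spherical symmetry the volume element is 4πs² ds.
Using ∫₀^∞ sⁿ e^(−αs) ds = n!/αⁿ⁺¹, carrying out the integral gives A² · 45·π·b^7/2.
Plugging in b = 1.43 yields A = 0.03401.

A^2 ≈ 0.00116 nm^(-7)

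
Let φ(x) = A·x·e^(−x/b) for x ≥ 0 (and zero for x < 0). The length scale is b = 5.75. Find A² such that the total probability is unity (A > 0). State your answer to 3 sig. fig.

A^2 ≈ 0.0210

The normalization condition is ∫|φ|² dx = 1 from 0 to ∞.
Using ∫₀^∞ xⁿ e^(−αx) dx = n!/αⁿ⁺¹, with φ = A·x·e^(−x/b), the integral evaluates to A²·[b^3/4].
Hence A² = 1/[b^3/4].
Plugging in b = 5.75 yields A = 0.1451.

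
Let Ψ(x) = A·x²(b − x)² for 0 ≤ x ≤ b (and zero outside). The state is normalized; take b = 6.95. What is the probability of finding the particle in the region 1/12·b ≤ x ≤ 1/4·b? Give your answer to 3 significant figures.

P = ∫_{1/12·b}^{1/4·b} |Ψ(x)|² dx.
Since A² = 1/(b^9/630), this is the region integral divided by the full normalization integral.
Let u = x/b; then A² and the length scale cancel, so P = ∫_{1/12}^{1/4} u^4·(1 - u)^4 du ÷ ∫_{0}^{1} u^4·(1 - u)^4 du.
Using ∫ u^4·(1 - u)^4 du = u^5·(70·u^4 - 315·u^3 + 540·u^2 - 420·u + 126)/630, the numerator is ≈ 0.000077059 and the denominator is 1/630.
Taking the ratio, P = 0.04855.

P ≈ 0.0485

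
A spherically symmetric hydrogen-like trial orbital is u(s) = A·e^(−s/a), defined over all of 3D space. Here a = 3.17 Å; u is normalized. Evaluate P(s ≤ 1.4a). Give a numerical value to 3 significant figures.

P ≈ 0.531

Integrate the radial probability density 4πs²|u|² over s ≤ 1.4a.
The full normalization integral is A²·[π·a^3] = 1, fixing A².
Substituting t = s/a, A², 4π and the length scale all cancel in the ratio: P = ∫_{0}^{1.4} t^2·e^(-2·t) dt / ∫_{0}^{∞} t^2·e^(-2·t) dt.
An antiderivative of t^2·e^(-2·t) is -(2·t^2 + 2·t + 1)·e^(-2·t)/4; evaluating from 0 to 1.4 gives 1/4 - 193·e^(-14/5)/100, while the full integral is 1/4.
The region integral divided by the full integral gives P = 0.5305.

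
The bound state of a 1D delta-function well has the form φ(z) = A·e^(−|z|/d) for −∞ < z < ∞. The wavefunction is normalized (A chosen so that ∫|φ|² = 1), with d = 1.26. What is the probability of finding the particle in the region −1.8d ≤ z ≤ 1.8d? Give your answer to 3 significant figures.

P ≈ 0.973

|φ|² is the probability density, so P = ∫_{−1.8d}^{1.8d} |φ|² dz.
Since A² = 1/(d), this is the region integral divided by the full normalization integral.
Both integrals are even about z = 0, so only the z ≥ 0 halves are needed (the factors of 2 cancel). Let u = z/d; then A² and the length scale cancel, so P = ∫_{0}^{1.8} e^(-2·u) du ÷ ∫_{0}^{∞} e^(-2·u) du.
With ∫ e^(-2·u) du = -e^(-2·u)/2 + C, the region integral is 1/2 - e^(-18/5)/2 and the full one is 1/2.
Evaluating gives P = 0.9727.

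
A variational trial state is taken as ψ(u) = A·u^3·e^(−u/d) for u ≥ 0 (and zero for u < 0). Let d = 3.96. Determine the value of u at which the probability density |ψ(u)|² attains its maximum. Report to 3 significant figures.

The maximum of |ψ(u)|² occurs where its derivative vanishes.
This gives u = 3·d.
With d = 3.96, the most probable position is 11.88.

u ≈ 11.9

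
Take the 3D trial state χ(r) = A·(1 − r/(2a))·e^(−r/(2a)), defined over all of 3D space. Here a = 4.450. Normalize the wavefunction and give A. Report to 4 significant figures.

The normalization condition is ∫|χ|² 4πr² dr = 1 from 0 to ∞.
In 3D with spherical symmetry the volume element is 4πr² dr.
With ∫₀^∞ r^4 e^(−αr) dr = 4!/α^5, ∫|χ|² 4πr² dr = A²·(8·π·a^3).
Plugging in a = 4.450 yields A = 0.021249.

A ≈ 0.02125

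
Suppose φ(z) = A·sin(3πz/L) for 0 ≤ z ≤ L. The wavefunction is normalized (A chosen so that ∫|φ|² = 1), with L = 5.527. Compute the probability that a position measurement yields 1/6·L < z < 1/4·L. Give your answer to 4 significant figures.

P ≈ 0.1364

The probability is P = ∫ |φ|² dz over [1/6·L, 1/4·L].
With A² fixed by ∫|φ|² = 1, i.e. A² = (L/2)^(−1), substitute and integrate.
In terms of u = z/L (A² and the length scale cancel between numerator and denominator), P = [∫_{1/6}^{1/4} sin(3·π·u)^2 du] / [∫_{0}^{1} sin(3·π·u)^2 du].
Using ∫ sin(3·π·u)^2 du = u/2 - sin(6·π·u)/(12·π), the numerator is 1/(12·π) + 1/24 and the denominator is 1/2.
Taking the ratio, P = (2 + π)/(12·π).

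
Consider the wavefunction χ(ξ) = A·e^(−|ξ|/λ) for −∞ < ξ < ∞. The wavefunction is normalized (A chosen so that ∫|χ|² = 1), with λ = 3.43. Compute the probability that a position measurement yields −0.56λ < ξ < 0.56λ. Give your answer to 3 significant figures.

|χ|² is the probability density, so P = ∫_{−0.56λ}^{0.56λ} |χ|² dξ.
Since A² = 1/(λ), this is the region integral divided by the full normalization integral.
Both integrals are even about ξ = 0, so only the ξ ≥ 0 halves are needed (the factors of 2 cancel). In terms of u = ξ/λ (A² and the length scale cancel between numerator and denominator), P = [∫_{0}^{0.56} e^(-2·u) du] / [∫_{0}^{∞} e^(-2·u) du].
Using ∫ e^(-2·u) du = -e^(-2·u)/2, the numerator is 1/2 - e^(-28/25)/2 and the denominator is 1/2.
Taking the ratio, P = 0.6737.

P ≈ 0.674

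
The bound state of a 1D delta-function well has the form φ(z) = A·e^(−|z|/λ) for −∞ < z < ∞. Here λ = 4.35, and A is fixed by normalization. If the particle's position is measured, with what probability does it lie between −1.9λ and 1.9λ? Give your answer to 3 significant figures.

P ≈ 0.978

The probability is P = ∫ |φ|² dz over [−1.9λ, 1.9λ].
With A² fixed by ∫|φ|² = 1, i.e. A² = (λ)^(−1), substitute and integrate.
By symmetry take twice the z ≥ 0 contribution in numerator and denominator; the 2's cancel. In terms of u = z/λ (A² and the length scale cancel between numerator and denominator), P = [∫_{0}^{1.9} e^(-2·u) du] / [∫_{0}^{∞} e^(-2·u) du].
With ∫ e^(-2·u) du = -e^(-2·u)/2 + C, the region integral is 1/2 - e^(-19/5)/2 and the full one is 1/2.
This works out to P = 0.9776.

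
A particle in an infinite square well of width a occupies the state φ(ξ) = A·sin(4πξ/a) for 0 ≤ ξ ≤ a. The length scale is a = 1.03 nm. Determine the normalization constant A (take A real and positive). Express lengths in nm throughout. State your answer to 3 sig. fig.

A ≈ 1.39 nm^(-1/2)

We need A² ∫|f|² dξ = 1, taking the integral from 0 to a.
With ∫₀^a sin²(nπξ/a) dξ = a/2, ∫|φ|² dξ = A²·(a/2).
With a = 1.03: A² = 1.942 and A = 1.393.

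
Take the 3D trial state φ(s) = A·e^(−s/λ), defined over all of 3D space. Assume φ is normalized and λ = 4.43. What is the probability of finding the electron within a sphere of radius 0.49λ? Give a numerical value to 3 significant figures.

P ≈ 0.0767

With dV = 4πs²ds, the probability is ∫|φ|² dV over s ≤ 0.49λ.
Normalization gives A² = 1/(π·λ^3).
Substituting u = s/λ, A², 4π and the length scale all cancel in the ratio: P = ∫_{0}^{0.49} u^2·e^(-2·u) du / ∫_{0}^{∞} u^2·e^(-2·u) du.
With ∫ u^2·e^(-2·u) du = -(2·u^2 + 2·u + 1)·e^(-2·u)/4 + C, the region integral is ≈ 0.019165 and the full one is 1/4.
The region integral divided by the full integral gives P = 0.07666.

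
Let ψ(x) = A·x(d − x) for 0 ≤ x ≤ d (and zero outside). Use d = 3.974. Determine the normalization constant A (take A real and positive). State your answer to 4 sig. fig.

A ≈ 0.1740

We need A² ∫|f|² dx = 1, taking the integral from 0 to d.
Expanding the polynomial and integrating term by term, ∫|ψ|² dx = A²·(d^5/30).
Substituting d = 3.974 gives A² = 0.030268, so A = 0.17398.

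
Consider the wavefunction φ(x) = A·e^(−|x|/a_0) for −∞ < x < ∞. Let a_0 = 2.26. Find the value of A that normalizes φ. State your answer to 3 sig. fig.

A ≈ 0.665

Require ∫ |φ|² dx = 1 over the whole domain.
Recall ∫₀^∞ x^m e^(−x/β) dx = m!·β^(m+1), with φ = A·e^(−|x|/a_0), the integral evaluates to A²·[a_0].
Hence A² = 1/[a_0].
With a_0 = 2.26: A² = 0.4425 and A = 0.6652.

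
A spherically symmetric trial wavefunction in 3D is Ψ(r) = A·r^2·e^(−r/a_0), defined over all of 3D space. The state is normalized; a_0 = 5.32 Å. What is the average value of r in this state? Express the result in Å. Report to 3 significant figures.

⟨r⟩ ≈ 18.6 Å

By definition ⟨r⟩ = ∫ r |Ψ(r)|² 4πr² dr.
Evaluating both integrals, ⟨r⟩ = 7·a_0/2.
Putting a_0 = 5.32 gives 18.62.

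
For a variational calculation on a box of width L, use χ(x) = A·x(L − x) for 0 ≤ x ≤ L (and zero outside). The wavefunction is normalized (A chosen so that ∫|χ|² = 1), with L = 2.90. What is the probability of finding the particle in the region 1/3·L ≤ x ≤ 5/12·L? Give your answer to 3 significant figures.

P ≈ 0.137

The probability is P = ∫ |χ|² dx over [1/3·L, 5/12·L].
Since A² = 1/(L^5/30), this is the region integral divided by the full normalization integral.
Substituting u = x/L, A² and the length scale cancel in the ratio: P = ∫_{1/3}^{5/12} u^2·(1 - u)^2 du / ∫_{0}^{1} u^2·(1 - u)^2 du.
With ∫ u^2·(1 - u)^2 du = u^3·(6·u^2 - 15·u + 10)/30 + C, the region integral is ≈ 0.0045581 and the full one is 1/30.
Taking the ratio, P = 0.1367.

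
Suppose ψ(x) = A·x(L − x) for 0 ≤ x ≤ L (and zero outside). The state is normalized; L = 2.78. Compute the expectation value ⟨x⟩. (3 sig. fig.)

By definition ⟨x⟩ = ∫ x |ψ(x)|² dx.
Since the A² factors cancel between numerator and denominator, ⟨x⟩ = L/2.
With L = 2.78, ⟨x⟩ = 1.390.

⟨x⟩ ≈ 1.39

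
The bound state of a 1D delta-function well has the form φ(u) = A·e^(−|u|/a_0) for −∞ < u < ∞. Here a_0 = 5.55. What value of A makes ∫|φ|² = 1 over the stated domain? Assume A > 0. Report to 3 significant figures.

A ≈ 0.424

The normalization condition is ∫|φ|² du = 1 from −∞ to ∞.
Using ∫₀^∞ uⁿ e^(−αu) du = n!/αⁿ⁺¹, ∫|φ|² du = A²·(a_0).
Plugging in a_0 = 5.55 yields A = 0.4245.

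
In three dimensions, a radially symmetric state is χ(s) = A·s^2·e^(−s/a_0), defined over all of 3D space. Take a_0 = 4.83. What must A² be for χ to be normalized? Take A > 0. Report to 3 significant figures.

We need A² ∫|f|² 4πs² ds = 1, taking the integral from 0 to ∞.
In 3D with spherical symmetry the volume element is 4πs² ds.
The integral (without the A² prefactor) comes out to 45·π·a_0^7/2.
Setting this equal to 1 gives A² = 1/(45·π·a_0^7/2).
Plugging in a_0 = 4.83 yields A = 0.0004803.

A^2 ≈ 2.31E-7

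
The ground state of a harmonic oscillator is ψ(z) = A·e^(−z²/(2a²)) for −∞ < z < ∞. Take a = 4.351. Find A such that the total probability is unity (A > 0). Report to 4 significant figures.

The normalization condition is ∫|ψ|² dz = 1 from −∞ to ∞.
The integral (without the A² prefactor) comes out to √(π)·a.
So A² = (√(π)·a)^(−1).
With a = 4.351: A² = 0.12967 and A = 0.36010.

A ≈ 0.3601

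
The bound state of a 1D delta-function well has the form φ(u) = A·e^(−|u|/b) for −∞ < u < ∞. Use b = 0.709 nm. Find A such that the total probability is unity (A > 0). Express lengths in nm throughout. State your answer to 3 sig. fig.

A ≈ 1.19 nm^(-1/2)

We need A² ∫|f|² du = 1, taking the integral from −∞ to ∞.
With ∫₀^∞ u^0 e^(−αu) du = 0!/α^1, the integral (without the A² prefactor) comes out to b.
Setting this equal to 1 gives A² = 1/(b).
Substituting b = 0.709 gives A² = 1.410, so A = 1.188.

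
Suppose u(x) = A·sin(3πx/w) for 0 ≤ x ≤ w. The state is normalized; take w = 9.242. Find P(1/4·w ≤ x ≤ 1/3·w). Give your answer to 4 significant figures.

P ≈ 0.03028

P = ∫_{1/4·w}^{1/3·w} |u(x)|² dx.
The normalization integral ∫|u|²dx over the whole domain equals w/2·A², and A² cancels in the ratio.
In terms of t = x/w (A² and the length scale cancel between numerator and denominator), P = [∫_{1/4}^{1/3} sin(3·π·t)^2 dt] / [∫_{0}^{1} sin(3·π·t)^2 dt].
With ∫ sin(3·π·t)^2 dt = t/2 - sin(6·π·t)/(12·π) + C, the region integral is 1/24 - 1/(12·π) and the full one is 1/2.
The result is P = (-2 + π)/(12·π).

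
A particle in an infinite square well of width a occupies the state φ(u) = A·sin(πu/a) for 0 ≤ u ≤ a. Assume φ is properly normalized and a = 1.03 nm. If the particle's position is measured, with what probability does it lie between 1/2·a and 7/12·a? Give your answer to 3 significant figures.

P = ∫_{1/2·a}^{7/12·a} |φ(u)|² du.
The normalization integral ∫|φ|²du over the whole domain equals a/2·A², and A² cancels in the ratio.
Substituting t = u/a, A² and the length scale cancel in the ratio: P = ∫_{1/2}^{7/12} sin(π·t)^2 dt / ∫_{0}^{1} sin(π·t)^2 dt.
Using ∫ sin(π·t)^2 dt = t/2 - sin(2·π·t)/(4·π), the numerator is 1/(8·π) + 1/24 and the denominator is 1/2.
This works out to P = (3 + π)/(12·π).

P ≈ 0.163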